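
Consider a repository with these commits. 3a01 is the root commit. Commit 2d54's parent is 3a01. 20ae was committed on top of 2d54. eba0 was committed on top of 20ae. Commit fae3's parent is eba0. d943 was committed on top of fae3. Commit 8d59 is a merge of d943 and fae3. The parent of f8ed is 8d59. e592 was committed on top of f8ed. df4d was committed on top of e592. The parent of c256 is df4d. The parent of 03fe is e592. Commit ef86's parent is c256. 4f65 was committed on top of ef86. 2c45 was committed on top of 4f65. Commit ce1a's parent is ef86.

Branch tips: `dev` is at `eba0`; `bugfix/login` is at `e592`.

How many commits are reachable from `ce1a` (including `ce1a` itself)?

13

Walking parent pointers from ce1a: reachable set = {20ae, 2d54, 3a01, 8d59, c256, ce1a, d943, df4d, e592, eba0, ef86, f8ed, fae3}.
That is 13 commits.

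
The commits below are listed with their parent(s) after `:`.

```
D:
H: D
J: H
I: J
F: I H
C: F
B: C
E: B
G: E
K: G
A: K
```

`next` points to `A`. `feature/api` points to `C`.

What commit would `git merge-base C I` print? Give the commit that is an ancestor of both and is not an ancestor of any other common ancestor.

Ancestors of C: {C, D, F, H, I, J}.
Ancestors of I: {D, H, I, J}.
Common ancestors: {D, H, I, J}.
Among these, I is not an ancestor of any other common ancestor — it is the merge base.

I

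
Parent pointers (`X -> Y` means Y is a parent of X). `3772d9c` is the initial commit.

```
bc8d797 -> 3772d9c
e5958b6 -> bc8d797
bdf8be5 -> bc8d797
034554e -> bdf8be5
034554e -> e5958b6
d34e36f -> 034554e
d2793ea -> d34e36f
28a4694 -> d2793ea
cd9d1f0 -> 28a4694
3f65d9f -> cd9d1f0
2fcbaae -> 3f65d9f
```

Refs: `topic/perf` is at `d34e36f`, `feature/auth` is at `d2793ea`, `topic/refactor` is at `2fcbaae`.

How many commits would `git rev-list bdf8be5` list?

3

Walking parent pointers from bdf8be5: reachable set = {3772d9c, bc8d797, bdf8be5}.
That is 3 commits.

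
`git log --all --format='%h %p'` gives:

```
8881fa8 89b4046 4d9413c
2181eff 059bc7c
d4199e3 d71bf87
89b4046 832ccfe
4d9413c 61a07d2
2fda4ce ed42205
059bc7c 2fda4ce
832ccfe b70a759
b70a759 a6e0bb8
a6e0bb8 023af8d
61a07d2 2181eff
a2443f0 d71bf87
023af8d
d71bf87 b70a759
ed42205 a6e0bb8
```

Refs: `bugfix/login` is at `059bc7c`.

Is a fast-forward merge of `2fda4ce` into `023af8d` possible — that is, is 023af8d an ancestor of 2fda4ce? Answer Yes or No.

Yes

A fast-forward from 023af8d to 2fda4ce is possible iff 023af8d is an ancestor of 2fda4ce.
Ancestors of 2fda4ce: {023af8d, 2fda4ce, a6e0bb8, ed42205}.
023af8d is among them, so fast-forward is possible.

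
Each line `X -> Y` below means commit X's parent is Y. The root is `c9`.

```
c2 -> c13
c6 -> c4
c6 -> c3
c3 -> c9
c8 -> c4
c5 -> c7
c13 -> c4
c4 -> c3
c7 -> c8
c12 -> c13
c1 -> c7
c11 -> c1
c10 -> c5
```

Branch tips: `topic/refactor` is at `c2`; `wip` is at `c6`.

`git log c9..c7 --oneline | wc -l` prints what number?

4

Reachable from c7: {c3, c4, c7, c8, c9}.
Reachable from c9: {c9}.
In c7's history but not c9's: {c3, c4, c7, c8} — 4 commits.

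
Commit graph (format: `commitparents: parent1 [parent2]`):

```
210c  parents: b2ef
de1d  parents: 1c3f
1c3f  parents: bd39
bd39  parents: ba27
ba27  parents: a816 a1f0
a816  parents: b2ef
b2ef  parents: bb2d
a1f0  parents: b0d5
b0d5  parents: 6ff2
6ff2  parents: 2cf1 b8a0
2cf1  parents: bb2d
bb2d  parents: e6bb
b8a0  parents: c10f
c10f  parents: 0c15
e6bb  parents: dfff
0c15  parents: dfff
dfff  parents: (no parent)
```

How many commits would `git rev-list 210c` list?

Walking parent pointers from 210c: reachable set = {210c, b2ef, bb2d, dfff, e6bb}.
That is 5 commits.

5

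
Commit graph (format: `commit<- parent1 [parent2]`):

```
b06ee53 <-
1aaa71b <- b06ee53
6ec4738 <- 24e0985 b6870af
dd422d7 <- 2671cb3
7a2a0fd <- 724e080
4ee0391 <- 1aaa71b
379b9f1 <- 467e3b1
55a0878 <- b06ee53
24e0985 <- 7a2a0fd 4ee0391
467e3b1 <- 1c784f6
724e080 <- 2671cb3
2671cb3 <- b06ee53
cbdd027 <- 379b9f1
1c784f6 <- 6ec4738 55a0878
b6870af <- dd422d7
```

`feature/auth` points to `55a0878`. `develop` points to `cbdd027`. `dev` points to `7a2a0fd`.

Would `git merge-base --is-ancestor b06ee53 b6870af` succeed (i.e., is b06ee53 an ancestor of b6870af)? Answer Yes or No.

Ancestors of b6870af (commits reachable by following parents): {2671cb3, b06ee53, b6870af, dd422d7}.
b06ee53 is in that set, so it is an ancestor of b6870af.

Yes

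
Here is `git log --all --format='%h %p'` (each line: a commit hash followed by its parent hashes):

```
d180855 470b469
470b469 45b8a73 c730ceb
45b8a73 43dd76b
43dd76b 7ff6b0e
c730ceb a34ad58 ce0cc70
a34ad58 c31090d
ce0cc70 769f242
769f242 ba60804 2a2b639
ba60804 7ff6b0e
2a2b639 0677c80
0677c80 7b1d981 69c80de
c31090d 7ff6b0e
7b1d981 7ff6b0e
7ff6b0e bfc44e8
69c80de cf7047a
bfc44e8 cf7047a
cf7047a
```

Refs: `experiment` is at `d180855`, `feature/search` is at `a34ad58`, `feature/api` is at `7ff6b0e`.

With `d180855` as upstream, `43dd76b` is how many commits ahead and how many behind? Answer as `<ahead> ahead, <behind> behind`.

0 ahead, 13 behind

Reachable from 43dd76b: {43dd76b, 7ff6b0e, bfc44e8, cf7047a}.
Reachable from d180855: {0677c80, 2a2b639, 43dd76b, 45b8a73, 470b469, 69c80de, 769f242, 7b1d981, 7ff6b0e, a34ad58, ba60804, bfc44e8, c31090d, c730ceb, ce0cc70, cf7047a, d180855}.
Only in 43dd76b's history (ahead): {} — 0.
Only in d180855's history (behind): {0677c80, 2a2b639, 45b8a73, 470b469, 69c80de, 769f242, 7b1d981, a34ad58, ba60804, c31090d, c730ceb, ce0cc70, d180855} — 13.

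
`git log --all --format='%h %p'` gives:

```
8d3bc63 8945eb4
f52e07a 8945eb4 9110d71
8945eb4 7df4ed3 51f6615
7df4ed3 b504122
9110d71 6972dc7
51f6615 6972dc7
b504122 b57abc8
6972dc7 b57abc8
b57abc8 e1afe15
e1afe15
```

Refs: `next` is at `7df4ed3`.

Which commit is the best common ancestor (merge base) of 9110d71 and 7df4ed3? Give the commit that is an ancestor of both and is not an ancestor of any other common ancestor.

b57abc8

Ancestors of 9110d71: {6972dc7, 9110d71, b57abc8, e1afe15}.
Ancestors of 7df4ed3: {7df4ed3, b504122, b57abc8, e1afe15}.
Common ancestors: {b57abc8, e1afe15}.
Among these, b57abc8 is not an ancestor of any other common ancestor — it is the merge base.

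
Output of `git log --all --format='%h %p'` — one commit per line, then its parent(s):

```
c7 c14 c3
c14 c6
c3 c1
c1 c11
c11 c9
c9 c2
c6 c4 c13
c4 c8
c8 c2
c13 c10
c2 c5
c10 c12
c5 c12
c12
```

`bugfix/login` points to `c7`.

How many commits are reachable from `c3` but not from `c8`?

Reachable from c3: {c1, c11, c12, c2, c3, c5, c9}.
Reachable from c8: {c12, c2, c5, c8}.
In c3's history but not c8's: {c1, c11, c3, c9} — 4 commits.

4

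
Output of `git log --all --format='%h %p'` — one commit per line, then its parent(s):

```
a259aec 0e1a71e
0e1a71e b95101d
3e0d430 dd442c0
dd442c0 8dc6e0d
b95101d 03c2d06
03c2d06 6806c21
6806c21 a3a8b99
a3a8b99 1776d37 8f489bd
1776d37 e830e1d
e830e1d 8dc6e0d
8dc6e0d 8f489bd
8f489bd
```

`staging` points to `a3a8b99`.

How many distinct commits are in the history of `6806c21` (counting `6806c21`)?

Walking parent pointers from 6806c21: reachable set = {1776d37, 6806c21, 8dc6e0d, 8f489bd, a3a8b99, e830e1d}.
That is 6 commits.

6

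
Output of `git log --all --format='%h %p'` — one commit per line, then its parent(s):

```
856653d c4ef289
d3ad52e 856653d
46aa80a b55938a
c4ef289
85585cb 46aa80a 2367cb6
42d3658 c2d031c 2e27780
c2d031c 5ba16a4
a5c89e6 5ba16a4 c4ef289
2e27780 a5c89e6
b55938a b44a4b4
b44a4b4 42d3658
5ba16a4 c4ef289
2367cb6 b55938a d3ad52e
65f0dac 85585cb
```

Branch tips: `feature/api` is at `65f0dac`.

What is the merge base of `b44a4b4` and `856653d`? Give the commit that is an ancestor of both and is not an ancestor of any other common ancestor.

Ancestors of b44a4b4: {2e27780, 42d3658, 5ba16a4, a5c89e6, b44a4b4, c2d031c, c4ef289}.
Ancestors of 856653d: {856653d, c4ef289}.
Common ancestors: {c4ef289}.
The only common ancestor is c4ef289, so it is the merge base.

c4ef289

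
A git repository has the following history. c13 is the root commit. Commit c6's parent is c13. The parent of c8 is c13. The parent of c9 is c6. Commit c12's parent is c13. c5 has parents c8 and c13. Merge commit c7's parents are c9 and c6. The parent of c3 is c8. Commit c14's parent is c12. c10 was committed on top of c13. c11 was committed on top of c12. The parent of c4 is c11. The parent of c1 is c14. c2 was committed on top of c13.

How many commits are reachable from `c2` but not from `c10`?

1

Reachable from c2: {c13, c2}.
Reachable from c10: {c10, c13}.
In c2's history but not c10's: {c2} — 1 commit.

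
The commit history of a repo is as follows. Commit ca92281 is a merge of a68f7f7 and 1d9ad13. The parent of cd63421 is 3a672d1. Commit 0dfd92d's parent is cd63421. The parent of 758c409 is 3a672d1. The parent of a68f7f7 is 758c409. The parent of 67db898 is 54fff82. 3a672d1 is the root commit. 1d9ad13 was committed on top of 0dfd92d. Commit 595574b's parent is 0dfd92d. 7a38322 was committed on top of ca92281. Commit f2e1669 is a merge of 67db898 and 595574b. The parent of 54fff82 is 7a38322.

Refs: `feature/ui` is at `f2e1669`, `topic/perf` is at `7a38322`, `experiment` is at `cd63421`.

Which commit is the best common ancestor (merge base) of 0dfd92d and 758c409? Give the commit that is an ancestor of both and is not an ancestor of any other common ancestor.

3a672d1

Ancestors of 0dfd92d: {0dfd92d, 3a672d1, cd63421}.
Ancestors of 758c409: {3a672d1, 758c409}.
Common ancestors: {3a672d1}.
The only common ancestor is 3a672d1, so it is the merge base.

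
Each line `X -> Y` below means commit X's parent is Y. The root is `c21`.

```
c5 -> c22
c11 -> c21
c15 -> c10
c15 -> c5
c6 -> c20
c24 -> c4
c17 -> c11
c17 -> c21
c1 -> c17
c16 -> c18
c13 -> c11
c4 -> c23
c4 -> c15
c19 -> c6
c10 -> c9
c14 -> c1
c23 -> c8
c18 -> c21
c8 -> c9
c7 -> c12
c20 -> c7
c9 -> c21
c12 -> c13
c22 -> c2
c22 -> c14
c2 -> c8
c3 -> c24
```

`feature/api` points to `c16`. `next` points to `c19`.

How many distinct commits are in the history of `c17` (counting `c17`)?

Walking parent pointers from c17: reachable set = {c11, c17, c21}.
That is 3 commits.

3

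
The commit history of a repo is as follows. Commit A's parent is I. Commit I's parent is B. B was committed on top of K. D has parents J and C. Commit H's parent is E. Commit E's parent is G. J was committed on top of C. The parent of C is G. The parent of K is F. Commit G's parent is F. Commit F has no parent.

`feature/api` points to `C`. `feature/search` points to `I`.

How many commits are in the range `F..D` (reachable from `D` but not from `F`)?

Reachable from D: {C, D, F, G, J}.
Reachable from F: {F}.
In D's history but not F's: {C, D, G, J} — 4 commits.

4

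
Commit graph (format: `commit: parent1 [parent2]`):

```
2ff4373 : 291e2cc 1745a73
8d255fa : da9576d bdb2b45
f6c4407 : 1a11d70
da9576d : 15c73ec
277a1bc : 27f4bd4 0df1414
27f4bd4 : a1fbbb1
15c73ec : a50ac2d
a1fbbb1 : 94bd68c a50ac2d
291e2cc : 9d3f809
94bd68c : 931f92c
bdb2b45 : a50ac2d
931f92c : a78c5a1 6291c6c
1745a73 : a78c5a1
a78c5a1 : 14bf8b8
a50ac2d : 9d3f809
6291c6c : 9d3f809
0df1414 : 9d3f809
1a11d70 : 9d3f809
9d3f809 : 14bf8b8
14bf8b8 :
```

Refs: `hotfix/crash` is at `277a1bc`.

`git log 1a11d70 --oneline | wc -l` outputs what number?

Walking parent pointers from 1a11d70: reachable set = {14bf8b8, 1a11d70, 9d3f809}.
That is 3 commits.

3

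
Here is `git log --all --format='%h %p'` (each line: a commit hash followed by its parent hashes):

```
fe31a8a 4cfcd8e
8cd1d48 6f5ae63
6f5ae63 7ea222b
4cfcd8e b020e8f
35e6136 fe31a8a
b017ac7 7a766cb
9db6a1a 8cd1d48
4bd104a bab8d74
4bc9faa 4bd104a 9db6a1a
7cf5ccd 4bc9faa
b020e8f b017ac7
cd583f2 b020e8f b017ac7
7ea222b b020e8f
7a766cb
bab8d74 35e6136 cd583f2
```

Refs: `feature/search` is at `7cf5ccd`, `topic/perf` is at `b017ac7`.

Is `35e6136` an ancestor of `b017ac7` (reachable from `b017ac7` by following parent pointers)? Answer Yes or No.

No

Ancestors of b017ac7: {7a766cb, b017ac7}.
35e6136 is not in that set, so it is not an ancestor of b017ac7.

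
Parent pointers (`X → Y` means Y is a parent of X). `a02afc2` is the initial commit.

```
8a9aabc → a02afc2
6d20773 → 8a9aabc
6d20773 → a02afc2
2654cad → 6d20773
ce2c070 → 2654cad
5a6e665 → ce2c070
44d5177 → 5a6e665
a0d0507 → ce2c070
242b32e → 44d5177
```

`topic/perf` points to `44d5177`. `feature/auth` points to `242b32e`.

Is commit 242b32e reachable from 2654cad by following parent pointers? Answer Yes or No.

No

Ancestors of 2654cad: {2654cad, 6d20773, 8a9aabc, a02afc2}.
242b32e is not in that set, so it is not an ancestor of 2654cad.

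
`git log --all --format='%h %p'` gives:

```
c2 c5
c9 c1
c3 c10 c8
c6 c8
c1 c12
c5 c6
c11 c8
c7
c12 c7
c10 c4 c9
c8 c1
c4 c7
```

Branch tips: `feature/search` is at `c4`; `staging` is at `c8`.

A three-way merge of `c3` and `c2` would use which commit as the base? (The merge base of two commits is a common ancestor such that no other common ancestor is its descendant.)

Ancestors of c3: {c1, c10, c12, c3, c4, c7, c8, c9}.
Ancestors of c2: {c1, c12, c2, c5, c6, c7, c8}.
Common ancestors: {c1, c12, c7, c8}.
Among these, c8 is not an ancestor of any other common ancestor — it is the merge base.

c8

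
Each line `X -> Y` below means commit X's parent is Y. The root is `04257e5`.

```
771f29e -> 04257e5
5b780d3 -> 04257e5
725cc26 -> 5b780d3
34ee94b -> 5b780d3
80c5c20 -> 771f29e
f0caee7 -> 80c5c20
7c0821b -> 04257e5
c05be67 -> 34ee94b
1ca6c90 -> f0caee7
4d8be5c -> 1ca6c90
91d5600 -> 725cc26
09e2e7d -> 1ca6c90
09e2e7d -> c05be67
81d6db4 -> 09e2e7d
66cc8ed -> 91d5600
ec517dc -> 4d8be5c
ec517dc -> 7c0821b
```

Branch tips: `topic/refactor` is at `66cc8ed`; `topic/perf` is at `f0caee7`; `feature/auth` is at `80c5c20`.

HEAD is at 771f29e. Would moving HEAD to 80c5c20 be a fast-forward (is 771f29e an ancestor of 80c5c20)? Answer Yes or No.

Yes

A fast-forward from 771f29e to 80c5c20 is possible iff 771f29e is an ancestor of 80c5c20.
Ancestors of 80c5c20: {04257e5, 771f29e, 80c5c20}.
771f29e is among them, so fast-forward is possible.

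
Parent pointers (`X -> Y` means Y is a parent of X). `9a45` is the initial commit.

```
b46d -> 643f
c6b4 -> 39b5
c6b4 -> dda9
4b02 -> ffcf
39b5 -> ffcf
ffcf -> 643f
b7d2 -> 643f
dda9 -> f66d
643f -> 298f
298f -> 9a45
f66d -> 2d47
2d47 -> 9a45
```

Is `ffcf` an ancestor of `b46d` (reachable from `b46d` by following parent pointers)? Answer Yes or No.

Ancestors of b46d: {298f, 643f, 9a45, b46d}.
ffcf is not in that set, so it is not an ancestor of b46d.

No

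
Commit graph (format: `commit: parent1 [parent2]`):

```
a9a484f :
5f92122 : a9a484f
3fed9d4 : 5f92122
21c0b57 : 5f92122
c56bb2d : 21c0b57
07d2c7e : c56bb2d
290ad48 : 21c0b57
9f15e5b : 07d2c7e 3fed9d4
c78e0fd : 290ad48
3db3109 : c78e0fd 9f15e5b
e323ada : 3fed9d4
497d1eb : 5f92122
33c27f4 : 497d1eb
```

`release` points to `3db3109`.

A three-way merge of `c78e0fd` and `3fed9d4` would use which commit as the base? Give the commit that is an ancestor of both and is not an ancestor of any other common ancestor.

Ancestors of c78e0fd: {21c0b57, 290ad48, 5f92122, a9a484f, c78e0fd}.
Ancestors of 3fed9d4: {3fed9d4, 5f92122, a9a484f}.
Common ancestors: {5f92122, a9a484f}.
Among these, 5f92122 is not an ancestor of any other common ancestor — it is the merge base.

5f92122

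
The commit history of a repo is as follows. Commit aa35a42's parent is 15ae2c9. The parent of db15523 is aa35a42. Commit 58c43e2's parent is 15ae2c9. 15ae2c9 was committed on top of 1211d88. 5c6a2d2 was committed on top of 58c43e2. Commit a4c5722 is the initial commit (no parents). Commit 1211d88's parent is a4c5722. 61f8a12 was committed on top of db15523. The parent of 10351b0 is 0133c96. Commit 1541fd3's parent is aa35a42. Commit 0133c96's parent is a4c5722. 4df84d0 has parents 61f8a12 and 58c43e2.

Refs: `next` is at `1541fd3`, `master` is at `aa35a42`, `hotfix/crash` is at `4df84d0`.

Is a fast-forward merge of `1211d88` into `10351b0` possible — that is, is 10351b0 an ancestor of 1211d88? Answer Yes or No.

A fast-forward from 10351b0 to 1211d88 is possible iff 10351b0 is an ancestor of 1211d88.
Ancestors of 1211d88: {1211d88, a4c5722}.
10351b0 is not among them, so fast-forward is not possible.

No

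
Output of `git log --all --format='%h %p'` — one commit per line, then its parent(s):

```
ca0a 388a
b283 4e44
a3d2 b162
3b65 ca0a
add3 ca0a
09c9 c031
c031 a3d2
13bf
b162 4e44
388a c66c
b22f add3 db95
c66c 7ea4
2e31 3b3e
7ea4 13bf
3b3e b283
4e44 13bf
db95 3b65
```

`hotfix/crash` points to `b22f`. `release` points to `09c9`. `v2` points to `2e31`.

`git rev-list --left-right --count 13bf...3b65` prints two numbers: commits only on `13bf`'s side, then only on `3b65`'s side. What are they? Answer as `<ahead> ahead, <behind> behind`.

0 ahead, 5 behind

Reachable from 13bf: {13bf}.
Reachable from 3b65: {13bf, 388a, 3b65, 7ea4, c66c, ca0a}.
Only in 13bf's history (ahead): {} — 0.
Only in 3b65's history (behind): {388a, 3b65, 7ea4, c66c, ca0a} — 5.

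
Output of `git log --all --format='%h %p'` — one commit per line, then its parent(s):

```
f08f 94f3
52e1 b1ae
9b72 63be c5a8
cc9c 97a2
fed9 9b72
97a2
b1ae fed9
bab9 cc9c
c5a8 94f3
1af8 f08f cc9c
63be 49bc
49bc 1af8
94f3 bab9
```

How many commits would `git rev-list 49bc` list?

Walking parent pointers from 49bc: reachable set = {1af8, 49bc, 94f3, 97a2, bab9, cc9c, f08f}.
That is 7 commits.

7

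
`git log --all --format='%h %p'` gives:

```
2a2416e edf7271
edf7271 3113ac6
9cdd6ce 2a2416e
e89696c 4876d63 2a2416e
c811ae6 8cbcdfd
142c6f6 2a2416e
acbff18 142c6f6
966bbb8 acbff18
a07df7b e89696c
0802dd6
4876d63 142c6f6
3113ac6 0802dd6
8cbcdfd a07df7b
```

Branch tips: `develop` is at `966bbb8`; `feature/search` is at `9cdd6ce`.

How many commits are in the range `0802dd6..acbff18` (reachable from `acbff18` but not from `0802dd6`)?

Reachable from acbff18: {0802dd6, 142c6f6, 2a2416e, 3113ac6, acbff18, edf7271}.
Reachable from 0802dd6: {0802dd6}.
In acbff18's history but not 0802dd6's: {142c6f6, 2a2416e, 3113ac6, acbff18, edf7271} — 5 commits.

5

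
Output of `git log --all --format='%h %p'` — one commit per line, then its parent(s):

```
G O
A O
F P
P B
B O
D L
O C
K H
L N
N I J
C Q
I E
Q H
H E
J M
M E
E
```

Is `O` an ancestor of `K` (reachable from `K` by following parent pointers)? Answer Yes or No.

Ancestors of K: {E, H, K}.
O is not in that set, so it is not an ancestor of K.

No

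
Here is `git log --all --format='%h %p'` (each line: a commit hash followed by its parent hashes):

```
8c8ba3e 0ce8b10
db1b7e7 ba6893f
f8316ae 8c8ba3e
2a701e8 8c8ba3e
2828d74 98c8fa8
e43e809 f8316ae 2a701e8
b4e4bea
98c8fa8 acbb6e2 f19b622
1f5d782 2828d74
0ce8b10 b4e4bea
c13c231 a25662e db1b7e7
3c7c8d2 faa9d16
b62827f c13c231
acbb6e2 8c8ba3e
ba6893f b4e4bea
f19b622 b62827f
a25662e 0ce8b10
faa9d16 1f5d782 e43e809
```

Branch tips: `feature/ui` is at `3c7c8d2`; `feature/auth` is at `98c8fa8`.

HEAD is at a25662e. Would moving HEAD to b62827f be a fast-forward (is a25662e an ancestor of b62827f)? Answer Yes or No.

A fast-forward from a25662e to b62827f is possible iff a25662e is an ancestor of b62827f.
Ancestors of b62827f: {0ce8b10, a25662e, b4e4bea, b62827f, ba6893f, c13c231, db1b7e7}.
a25662e is among them, so fast-forward is possible.

Yes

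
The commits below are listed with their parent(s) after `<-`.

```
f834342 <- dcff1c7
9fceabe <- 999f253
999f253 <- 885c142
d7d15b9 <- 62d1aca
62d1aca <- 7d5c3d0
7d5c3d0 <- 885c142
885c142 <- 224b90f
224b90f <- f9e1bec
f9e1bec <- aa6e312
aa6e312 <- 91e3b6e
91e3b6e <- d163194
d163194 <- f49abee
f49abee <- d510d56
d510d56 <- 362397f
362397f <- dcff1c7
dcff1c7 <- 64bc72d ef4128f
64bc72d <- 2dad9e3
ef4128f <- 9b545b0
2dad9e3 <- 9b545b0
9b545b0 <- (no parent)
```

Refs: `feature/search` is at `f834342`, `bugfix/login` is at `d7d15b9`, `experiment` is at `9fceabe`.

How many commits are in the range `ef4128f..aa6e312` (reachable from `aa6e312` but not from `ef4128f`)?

9

Reachable from aa6e312: {2dad9e3, 362397f, 64bc72d, 91e3b6e, 9b545b0, aa6e312, d163194, d510d56, dcff1c7, ef4128f, f49abee}.
Reachable from ef4128f: {9b545b0, ef4128f}.
In aa6e312's history but not ef4128f's: {2dad9e3, 362397f, 64bc72d, 91e3b6e, aa6e312, d163194, d510d56, dcff1c7, f49abee} — 9 commits.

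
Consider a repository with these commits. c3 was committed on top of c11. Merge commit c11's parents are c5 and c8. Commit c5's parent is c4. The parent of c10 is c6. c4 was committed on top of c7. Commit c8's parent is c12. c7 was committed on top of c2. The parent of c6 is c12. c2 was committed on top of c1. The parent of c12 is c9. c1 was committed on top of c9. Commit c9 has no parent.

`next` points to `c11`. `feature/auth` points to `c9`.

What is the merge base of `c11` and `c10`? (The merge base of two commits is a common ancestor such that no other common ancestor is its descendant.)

c12

Ancestors of c11: {c1, c11, c12, c2, c4, c5, c7, c8, c9}.
Ancestors of c10: {c10, c12, c6, c9}.
Common ancestors: {c12, c9}.
Among these, c12 is not an ancestor of any other common ancestor — it is the merge base.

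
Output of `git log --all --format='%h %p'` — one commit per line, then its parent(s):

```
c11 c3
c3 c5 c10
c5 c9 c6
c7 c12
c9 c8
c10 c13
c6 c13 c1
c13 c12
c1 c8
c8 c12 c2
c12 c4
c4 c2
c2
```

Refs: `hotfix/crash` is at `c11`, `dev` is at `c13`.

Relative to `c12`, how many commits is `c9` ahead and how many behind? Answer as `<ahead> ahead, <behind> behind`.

2 ahead, 0 behind

Reachable from c9: {c12, c2, c4, c8, c9}.
Reachable from c12: {c12, c2, c4}.
Only in c9's history (ahead): {c8, c9} — 2.
Only in c12's history (behind): {} — 0.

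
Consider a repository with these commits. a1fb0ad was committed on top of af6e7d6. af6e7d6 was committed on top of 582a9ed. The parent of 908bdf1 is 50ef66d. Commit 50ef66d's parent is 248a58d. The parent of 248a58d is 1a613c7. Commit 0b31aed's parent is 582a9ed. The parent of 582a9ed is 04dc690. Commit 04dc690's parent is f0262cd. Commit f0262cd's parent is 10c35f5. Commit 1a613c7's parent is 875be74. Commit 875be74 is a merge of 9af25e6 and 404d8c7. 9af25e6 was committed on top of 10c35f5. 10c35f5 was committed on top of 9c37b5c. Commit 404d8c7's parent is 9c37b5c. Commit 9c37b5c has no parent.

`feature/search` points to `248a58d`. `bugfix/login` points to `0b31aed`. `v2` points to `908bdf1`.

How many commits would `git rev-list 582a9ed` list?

5

Walking parent pointers from 582a9ed: reachable set = {04dc690, 10c35f5, 582a9ed, 9c37b5c, f0262cd}.
That is 5 commits.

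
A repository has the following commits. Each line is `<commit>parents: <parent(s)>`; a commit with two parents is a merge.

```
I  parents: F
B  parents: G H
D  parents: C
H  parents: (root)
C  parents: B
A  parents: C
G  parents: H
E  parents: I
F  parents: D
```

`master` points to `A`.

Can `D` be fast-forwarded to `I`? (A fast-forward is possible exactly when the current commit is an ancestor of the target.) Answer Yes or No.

Yes

A fast-forward from D to I is possible iff D is an ancestor of I.
Ancestors of I: {B, C, D, F, G, H, I}.
D is among them, so fast-forward is possible.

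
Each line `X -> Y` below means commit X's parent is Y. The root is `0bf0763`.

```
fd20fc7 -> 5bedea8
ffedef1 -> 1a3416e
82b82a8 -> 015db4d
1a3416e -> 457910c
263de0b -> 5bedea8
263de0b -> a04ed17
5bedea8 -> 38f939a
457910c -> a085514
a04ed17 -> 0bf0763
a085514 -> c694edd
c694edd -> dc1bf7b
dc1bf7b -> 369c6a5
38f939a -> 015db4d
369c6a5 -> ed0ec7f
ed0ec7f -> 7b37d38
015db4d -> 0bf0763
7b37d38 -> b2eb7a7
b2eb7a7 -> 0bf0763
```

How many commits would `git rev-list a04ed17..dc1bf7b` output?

5

Reachable from dc1bf7b: {0bf0763, 369c6a5, 7b37d38, b2eb7a7, dc1bf7b, ed0ec7f}.
Reachable from a04ed17: {0bf0763, a04ed17}.
In dc1bf7b's history but not a04ed17's: {369c6a5, 7b37d38, b2eb7a7, dc1bf7b, ed0ec7f} — 5 commits.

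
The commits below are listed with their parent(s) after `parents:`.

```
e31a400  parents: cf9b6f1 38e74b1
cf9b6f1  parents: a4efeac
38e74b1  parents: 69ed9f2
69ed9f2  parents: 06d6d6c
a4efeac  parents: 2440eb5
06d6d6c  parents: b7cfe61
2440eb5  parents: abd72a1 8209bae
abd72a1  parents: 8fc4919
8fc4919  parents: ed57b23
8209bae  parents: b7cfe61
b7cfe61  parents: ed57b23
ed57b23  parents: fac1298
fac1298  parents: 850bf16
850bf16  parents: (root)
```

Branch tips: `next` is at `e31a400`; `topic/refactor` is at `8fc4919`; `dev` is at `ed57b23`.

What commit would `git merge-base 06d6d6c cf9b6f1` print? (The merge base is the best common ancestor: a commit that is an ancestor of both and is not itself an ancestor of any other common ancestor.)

b7cfe61

Ancestors of 06d6d6c: {06d6d6c, 850bf16, b7cfe61, ed57b23, fac1298}.
Ancestors of cf9b6f1: {2440eb5, 8209bae, 850bf16, 8fc4919, a4efeac, abd72a1, b7cfe61, cf9b6f1, ed57b23, fac1298}.
Common ancestors: {850bf16, b7cfe61, ed57b23, fac1298}.
Among these, b7cfe61 is not an ancestor of any other common ancestor — it is the merge base.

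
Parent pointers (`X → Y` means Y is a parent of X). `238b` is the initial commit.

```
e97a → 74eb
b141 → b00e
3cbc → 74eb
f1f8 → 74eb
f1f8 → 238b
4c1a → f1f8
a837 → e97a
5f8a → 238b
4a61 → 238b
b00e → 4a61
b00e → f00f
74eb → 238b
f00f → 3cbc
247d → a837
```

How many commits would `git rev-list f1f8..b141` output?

5

Reachable from b141: {238b, 3cbc, 4a61, 74eb, b00e, b141, f00f}.
Reachable from f1f8: {238b, 74eb, f1f8}.
In b141's history but not f1f8's: {3cbc, 4a61, b00e, b141, f00f} — 5 commits.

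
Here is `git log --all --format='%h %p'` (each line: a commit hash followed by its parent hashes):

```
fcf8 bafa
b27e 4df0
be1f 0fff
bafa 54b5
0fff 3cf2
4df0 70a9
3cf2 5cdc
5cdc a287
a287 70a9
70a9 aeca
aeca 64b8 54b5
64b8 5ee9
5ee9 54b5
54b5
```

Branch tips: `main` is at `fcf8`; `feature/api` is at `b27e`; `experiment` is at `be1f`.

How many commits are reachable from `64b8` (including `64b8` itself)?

3

Walking parent pointers from 64b8: reachable set = {54b5, 5ee9, 64b8}.
That is 3 commits.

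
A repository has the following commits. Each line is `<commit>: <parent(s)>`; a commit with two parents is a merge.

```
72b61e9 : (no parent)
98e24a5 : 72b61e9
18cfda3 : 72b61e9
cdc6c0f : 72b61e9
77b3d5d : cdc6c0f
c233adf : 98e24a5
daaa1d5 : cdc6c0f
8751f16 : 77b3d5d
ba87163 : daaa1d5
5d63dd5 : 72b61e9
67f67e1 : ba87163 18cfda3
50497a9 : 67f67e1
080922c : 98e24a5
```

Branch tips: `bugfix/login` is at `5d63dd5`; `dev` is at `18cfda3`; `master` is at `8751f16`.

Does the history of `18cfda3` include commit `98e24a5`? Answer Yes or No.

Ancestors of 18cfda3: {18cfda3, 72b61e9}.
98e24a5 is not in that set, so it is not an ancestor of 18cfda3.

No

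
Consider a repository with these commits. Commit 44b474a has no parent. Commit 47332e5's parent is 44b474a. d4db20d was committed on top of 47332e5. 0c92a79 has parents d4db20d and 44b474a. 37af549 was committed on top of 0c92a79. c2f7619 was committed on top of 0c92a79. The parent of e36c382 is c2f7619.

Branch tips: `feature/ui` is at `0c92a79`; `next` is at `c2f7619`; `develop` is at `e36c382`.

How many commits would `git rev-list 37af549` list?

Walking parent pointers from 37af549: reachable set = {0c92a79, 37af549, 44b474a, 47332e5, d4db20d}.
That is 5 commits.

5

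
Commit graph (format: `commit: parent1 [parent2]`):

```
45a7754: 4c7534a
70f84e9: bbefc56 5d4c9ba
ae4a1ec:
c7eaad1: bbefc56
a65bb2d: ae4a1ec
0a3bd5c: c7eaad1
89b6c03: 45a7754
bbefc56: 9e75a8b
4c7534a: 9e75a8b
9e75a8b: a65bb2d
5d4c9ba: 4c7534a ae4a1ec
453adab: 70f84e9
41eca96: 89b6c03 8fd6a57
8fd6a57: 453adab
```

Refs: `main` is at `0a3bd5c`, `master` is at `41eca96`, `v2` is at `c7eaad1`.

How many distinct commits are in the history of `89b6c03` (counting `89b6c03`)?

6

Walking parent pointers from 89b6c03: reachable set = {45a7754, 4c7534a, 89b6c03, 9e75a8b, a65bb2d, ae4a1ec}.
That is 6 commits.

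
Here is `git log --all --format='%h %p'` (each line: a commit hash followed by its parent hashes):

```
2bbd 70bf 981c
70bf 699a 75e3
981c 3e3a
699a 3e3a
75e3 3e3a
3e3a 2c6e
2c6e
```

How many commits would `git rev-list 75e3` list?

3

Walking parent pointers from 75e3: reachable set = {2c6e, 3e3a, 75e3}.
That is 3 commits.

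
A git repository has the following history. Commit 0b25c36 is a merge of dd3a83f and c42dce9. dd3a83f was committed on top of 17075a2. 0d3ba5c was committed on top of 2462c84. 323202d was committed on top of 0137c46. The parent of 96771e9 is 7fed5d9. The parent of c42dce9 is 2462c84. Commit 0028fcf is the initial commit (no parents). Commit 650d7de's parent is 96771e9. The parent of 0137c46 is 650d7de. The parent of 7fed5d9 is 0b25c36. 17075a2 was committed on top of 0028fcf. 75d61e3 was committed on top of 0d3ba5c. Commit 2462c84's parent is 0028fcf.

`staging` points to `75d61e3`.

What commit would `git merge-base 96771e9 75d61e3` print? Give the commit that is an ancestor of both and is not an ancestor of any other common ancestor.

Ancestors of 96771e9: {0028fcf, 0b25c36, 17075a2, 2462c84, 7fed5d9, 96771e9, c42dce9, dd3a83f}.
Ancestors of 75d61e3: {0028fcf, 0d3ba5c, 2462c84, 75d61e3}.
Common ancestors: {0028fcf, 2462c84}.
Among these, 2462c84 is not an ancestor of any other common ancestor — it is the merge base.

2462c84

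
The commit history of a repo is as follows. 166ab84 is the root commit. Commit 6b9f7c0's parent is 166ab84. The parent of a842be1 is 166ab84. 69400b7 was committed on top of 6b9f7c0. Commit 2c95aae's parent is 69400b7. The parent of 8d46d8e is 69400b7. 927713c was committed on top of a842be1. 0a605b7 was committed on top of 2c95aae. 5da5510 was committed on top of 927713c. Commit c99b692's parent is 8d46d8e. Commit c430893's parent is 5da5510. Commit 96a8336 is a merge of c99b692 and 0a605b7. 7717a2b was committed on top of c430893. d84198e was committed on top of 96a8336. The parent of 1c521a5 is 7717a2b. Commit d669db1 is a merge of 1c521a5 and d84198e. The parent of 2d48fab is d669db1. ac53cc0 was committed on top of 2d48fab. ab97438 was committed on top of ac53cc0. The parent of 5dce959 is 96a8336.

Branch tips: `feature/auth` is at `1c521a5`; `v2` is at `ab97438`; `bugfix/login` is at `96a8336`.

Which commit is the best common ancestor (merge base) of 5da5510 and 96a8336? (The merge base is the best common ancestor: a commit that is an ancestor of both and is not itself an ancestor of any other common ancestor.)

Ancestors of 5da5510: {166ab84, 5da5510, 927713c, a842be1}.
Ancestors of 96a8336: {0a605b7, 166ab84, 2c95aae, 69400b7, 6b9f7c0, 8d46d8e, 96a8336, c99b692}.
Common ancestors: {166ab84}.
The only common ancestor is 166ab84, so it is the merge base.

166ab84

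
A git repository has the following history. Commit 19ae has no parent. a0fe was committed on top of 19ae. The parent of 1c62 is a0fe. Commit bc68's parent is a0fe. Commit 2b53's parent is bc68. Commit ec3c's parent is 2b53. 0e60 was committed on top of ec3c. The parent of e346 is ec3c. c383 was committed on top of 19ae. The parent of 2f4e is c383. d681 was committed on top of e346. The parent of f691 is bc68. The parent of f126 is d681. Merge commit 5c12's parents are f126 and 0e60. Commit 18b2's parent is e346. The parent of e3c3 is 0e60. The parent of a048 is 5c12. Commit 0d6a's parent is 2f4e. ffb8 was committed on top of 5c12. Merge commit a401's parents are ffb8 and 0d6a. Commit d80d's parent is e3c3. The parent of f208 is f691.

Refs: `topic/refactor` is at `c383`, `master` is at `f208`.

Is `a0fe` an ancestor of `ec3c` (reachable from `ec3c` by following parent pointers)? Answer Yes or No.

Yes

Ancestors of ec3c (commits reachable by following parents): {19ae, 2b53, a0fe, bc68, ec3c}.
a0fe is in that set, so it is an ancestor of ec3c.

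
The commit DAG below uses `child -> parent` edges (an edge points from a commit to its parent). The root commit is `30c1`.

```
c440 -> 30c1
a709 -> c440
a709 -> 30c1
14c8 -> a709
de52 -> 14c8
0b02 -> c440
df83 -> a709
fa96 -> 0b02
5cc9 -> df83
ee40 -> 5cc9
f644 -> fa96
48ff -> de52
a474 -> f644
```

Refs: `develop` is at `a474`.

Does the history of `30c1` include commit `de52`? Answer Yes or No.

Ancestors of 30c1: {30c1}.
de52 is not in that set, so it is not an ancestor of 30c1.

No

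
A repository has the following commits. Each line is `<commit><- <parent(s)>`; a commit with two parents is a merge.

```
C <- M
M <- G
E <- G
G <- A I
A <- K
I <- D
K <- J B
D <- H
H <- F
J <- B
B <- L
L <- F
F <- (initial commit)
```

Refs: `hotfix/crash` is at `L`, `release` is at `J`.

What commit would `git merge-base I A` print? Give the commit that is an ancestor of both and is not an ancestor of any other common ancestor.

Ancestors of I: {D, F, H, I}.
Ancestors of A: {A, B, F, J, K, L}.
Common ancestors: {F}.
The only common ancestor is F, so it is the merge base.

F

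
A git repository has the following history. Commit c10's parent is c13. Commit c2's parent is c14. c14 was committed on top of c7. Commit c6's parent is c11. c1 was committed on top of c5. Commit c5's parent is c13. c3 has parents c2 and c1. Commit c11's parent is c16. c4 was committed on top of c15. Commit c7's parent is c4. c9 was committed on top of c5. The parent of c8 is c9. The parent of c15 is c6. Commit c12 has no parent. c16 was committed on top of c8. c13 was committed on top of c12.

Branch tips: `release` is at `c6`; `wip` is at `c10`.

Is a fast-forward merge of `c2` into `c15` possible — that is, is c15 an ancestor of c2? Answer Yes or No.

A fast-forward from c15 to c2 is possible iff c15 is an ancestor of c2.
Ancestors of c2: {c11, c12, c13, c14, c15, c16, c2, c4, c5, c6, c7, c8, c9}.
c15 is among them, so fast-forward is possible.

Yes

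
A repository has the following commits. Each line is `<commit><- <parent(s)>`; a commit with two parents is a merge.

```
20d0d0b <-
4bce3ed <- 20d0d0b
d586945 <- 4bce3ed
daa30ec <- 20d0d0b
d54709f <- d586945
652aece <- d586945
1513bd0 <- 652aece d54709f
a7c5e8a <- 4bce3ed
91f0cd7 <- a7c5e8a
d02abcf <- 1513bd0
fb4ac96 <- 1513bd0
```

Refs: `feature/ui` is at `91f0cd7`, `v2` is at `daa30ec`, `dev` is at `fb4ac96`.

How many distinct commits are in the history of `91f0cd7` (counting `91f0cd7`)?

Walking parent pointers from 91f0cd7: reachable set = {20d0d0b, 4bce3ed, 91f0cd7, a7c5e8a}.
That is 4 commits.

4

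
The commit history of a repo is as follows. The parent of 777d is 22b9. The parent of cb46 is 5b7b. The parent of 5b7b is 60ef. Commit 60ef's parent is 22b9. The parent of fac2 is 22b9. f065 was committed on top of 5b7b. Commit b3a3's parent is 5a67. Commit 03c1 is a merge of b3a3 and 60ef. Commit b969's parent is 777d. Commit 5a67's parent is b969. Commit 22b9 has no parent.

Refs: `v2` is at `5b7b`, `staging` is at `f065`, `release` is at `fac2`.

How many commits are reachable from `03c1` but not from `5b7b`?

Reachable from 03c1: {03c1, 22b9, 5a67, 60ef, 777d, b3a3, b969}.
Reachable from 5b7b: {22b9, 5b7b, 60ef}.
In 03c1's history but not 5b7b's: {03c1, 5a67, 777d, b3a3, b969} — 5 commits.

5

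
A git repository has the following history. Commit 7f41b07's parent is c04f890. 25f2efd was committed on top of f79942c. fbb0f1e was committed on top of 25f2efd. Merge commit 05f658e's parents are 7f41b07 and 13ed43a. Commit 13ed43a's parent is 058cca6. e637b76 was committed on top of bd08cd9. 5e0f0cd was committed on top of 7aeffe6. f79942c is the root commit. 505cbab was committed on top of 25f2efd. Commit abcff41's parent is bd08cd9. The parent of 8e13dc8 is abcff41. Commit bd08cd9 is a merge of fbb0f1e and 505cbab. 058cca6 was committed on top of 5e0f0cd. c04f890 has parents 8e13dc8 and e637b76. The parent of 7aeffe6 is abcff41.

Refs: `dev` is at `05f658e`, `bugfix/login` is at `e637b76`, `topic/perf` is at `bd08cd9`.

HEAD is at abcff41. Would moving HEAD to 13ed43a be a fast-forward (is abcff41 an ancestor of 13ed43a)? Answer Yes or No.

A fast-forward from abcff41 to 13ed43a is possible iff abcff41 is an ancestor of 13ed43a.
Ancestors of 13ed43a: {058cca6, 13ed43a, 25f2efd, 505cbab, 5e0f0cd, 7aeffe6, abcff41, bd08cd9, f79942c, fbb0f1e}.
abcff41 is among them, so fast-forward is possible.

Yes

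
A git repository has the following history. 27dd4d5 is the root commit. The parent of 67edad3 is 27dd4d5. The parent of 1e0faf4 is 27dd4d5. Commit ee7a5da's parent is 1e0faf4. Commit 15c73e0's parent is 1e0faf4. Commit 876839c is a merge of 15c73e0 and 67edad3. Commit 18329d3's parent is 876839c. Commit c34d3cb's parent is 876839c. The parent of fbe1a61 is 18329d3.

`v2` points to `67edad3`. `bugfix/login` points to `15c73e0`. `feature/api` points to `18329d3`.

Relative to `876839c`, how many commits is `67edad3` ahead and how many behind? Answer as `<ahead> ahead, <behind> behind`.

0 ahead, 3 behind

Reachable from 67edad3: {27dd4d5, 67edad3}.
Reachable from 876839c: {15c73e0, 1e0faf4, 27dd4d5, 67edad3, 876839c}.
Only in 67edad3's history (ahead): {} — 0.
Only in 876839c's history (behind): {15c73e0, 1e0faf4, 876839c} — 3.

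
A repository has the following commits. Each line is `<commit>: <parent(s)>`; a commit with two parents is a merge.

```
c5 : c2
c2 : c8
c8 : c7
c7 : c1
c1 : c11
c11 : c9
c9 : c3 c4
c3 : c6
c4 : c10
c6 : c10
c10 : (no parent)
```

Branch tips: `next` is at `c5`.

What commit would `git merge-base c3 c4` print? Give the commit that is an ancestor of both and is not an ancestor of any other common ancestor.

Ancestors of c3: {c10, c3, c6}.
Ancestors of c4: {c10, c4}.
Common ancestors: {c10}.
The only common ancestor is c10, so it is the merge base.

c10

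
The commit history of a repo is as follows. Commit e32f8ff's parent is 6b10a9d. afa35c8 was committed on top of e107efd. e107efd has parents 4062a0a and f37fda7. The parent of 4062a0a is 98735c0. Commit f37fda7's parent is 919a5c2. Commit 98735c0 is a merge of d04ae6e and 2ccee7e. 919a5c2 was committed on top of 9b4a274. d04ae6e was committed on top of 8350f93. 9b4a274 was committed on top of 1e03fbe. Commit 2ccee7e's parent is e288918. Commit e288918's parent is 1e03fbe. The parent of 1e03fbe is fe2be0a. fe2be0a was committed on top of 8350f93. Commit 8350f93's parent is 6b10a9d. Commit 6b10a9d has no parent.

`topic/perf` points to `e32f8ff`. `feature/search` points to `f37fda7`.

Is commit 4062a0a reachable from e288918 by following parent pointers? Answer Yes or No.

Ancestors of e288918: {1e03fbe, 6b10a9d, 8350f93, e288918, fe2be0a}.
4062a0a is not in that set, so it is not an ancestor of e288918.

No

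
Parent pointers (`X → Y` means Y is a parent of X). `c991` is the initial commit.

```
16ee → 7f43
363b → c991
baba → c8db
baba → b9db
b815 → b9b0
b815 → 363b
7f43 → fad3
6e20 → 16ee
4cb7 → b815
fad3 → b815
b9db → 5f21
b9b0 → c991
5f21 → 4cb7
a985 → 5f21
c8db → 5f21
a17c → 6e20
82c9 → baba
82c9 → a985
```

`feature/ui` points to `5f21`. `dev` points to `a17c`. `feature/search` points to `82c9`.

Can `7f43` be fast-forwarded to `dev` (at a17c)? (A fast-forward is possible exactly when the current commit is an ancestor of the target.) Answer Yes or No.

A fast-forward from 7f43 to a17c is possible iff 7f43 is an ancestor of a17c.
Ancestors of a17c: {16ee, 363b, 6e20, 7f43, a17c, b815, b9b0, c991, fad3}.
7f43 is among them, so fast-forward is possible.

Yes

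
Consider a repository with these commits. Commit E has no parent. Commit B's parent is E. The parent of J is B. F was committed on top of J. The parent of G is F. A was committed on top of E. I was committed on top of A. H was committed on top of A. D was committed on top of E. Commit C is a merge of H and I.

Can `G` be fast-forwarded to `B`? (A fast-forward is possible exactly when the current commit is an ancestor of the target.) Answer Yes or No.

A fast-forward from G to B is possible iff G is an ancestor of B.
Ancestors of B: {B, E}.
G is not among them, so fast-forward is not possible.

No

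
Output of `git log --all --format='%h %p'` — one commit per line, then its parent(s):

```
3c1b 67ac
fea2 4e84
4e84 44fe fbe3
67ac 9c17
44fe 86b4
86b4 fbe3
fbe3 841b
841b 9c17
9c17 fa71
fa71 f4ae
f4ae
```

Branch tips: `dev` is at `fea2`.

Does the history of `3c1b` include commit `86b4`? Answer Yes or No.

Ancestors of 3c1b: {3c1b, 67ac, 9c17, f4ae, fa71}.
86b4 is not in that set, so it is not an ancestor of 3c1b.

No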